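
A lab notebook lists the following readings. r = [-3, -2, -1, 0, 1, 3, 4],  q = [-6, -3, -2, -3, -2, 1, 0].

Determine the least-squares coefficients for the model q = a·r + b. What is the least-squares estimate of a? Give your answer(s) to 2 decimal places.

a = 0.79

With design matrix A, AᵀA = [[40, 2]; [2, 7]] and Aᵀq = [27, -15]ᵀ.
Determinant 40·7 − 2² = 276.
a = (27·7 − 2·(-15))/276 = 73/92; b = (40·(-15) − 2·27)/276 = -109/46.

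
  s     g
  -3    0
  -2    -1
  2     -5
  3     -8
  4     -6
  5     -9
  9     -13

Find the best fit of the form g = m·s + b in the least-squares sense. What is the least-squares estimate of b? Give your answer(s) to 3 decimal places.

Sums needed: Σs·s = 148, Σs = 18, Σ1 = 7.
For Xᵀg: Σs·g = -218, Σg = -42.
Normal equations: [[148, 18]; [18, 7]]·[m, b]ᵀ = [-218, -42]ᵀ.
Determinant 148·7 − 18² = 712.
m = ((-218)·7 − 18·(-42))/712 = -385/356; b = (148·(-42) − 18·(-218))/712 = -573/178.

b = -3.219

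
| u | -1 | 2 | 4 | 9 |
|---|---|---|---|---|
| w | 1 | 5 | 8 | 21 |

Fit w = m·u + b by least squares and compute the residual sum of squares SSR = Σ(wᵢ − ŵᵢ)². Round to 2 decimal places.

Setting ∂/∂m … = 0 gives: 102·m + 14·b = 230;  14·m + 4·b = 35.
(Σu·u = 102, Σu = 14, Σ1 = 4, Σu·w = 230, Σw = 35.)
Eliminating b: 4·(row 1) − 14·(row 2) gives 212·m = 4·230 − 14·35 = 430, so m = 215/106.
Then b = (35 − 14·(215/106))/4 = 175/106.
Residuals: 73/53, -75/106, -187/106, 58/53; SSR = 711/106.

SSR = 6.71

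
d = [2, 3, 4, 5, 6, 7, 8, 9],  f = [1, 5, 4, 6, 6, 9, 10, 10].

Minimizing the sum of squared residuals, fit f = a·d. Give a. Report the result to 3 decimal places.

Sums needed: Σd·d = 284.
Right-hand side: Σd·f = 332.
Normal equations: [[284]]·[a]ᵀ = [332]ᵀ.
Hence a = 332 / 284 ≈ 1.16901.

a = 1.169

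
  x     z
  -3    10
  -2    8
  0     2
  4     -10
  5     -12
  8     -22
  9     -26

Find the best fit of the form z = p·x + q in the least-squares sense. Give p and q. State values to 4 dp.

Forming AᵀA = [[199, 21]; [21, 7]] and Aᵀz = [-556, -50]ᵀ gives AᵀA·[p, q]ᵀ = Aᵀz.
Eliminating q: 7·(row 1) − 21·(row 2) gives 952·p = 7·(-556) − 21·(-50) = -2842, so p = -203/68.
Then q = ((-50) − 21·(-203/68))/7 = 863/476.

p = -2.9853, q = 1.8130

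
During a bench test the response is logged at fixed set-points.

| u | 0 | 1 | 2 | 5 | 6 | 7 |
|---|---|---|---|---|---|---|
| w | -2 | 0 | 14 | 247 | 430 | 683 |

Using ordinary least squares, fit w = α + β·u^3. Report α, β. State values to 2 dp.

Entries of XᵀX: Σ1 = 6, Σu^3 = 693, Σu^3·u^3 = 179995.
Moment sums: Σw = 1372, Σu^3·w = 358136.
XᵀX·[α, β]ᵀ = Xᵀw becomes [[6, 693]; [693, 179995]]·[α, β]ᵀ = [1372, 358136]ᵀ.
Eliminating β: 179995·(row 1) − 693·(row 2) gives 599721·α = 179995·1372 − 693·358136 = -1235108, so α = -1235108/599721.
Then β = (358136 − 693·(-1235108/599721))/179995 = 399340/199907.

α = -2.06, β = 2.00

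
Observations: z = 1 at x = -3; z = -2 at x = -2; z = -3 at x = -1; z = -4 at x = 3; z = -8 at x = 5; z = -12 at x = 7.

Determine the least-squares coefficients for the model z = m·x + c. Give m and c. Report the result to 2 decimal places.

m = -1.08, c = -3.05

MᵀM·[m, c]ᵀ = Mᵀz reads: 97·m + 9·c = -132;  9·m + 6·c = -28.
(Σx·x = 97, Σx = 9, Σ1 = 6, Σx·z = -132, Σz = -28.)
Determinant 97·6 − 9² = 501.
m = ((-132)·6 − 9·(-28))/501 = -180/167; c = (97·(-28) − 9·(-132))/501 = -1528/501.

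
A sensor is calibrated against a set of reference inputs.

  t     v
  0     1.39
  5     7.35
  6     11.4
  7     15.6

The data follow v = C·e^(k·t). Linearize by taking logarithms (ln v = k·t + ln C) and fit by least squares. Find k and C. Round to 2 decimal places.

k = 0.35, C = 1.38

Let Y = ln v. Fitting Y = k·t + ln C by least squares:
Over the data: Σt = 18.0000, Σ(t)² = 110.0000, Σln v = 7.5049, Σt·ln v = 43.8061.
Normal system: [[110.0000, 18.0000]; [18.0000, 4]]·[k, ln C]ᵀ = [43.8061, 7.5049]ᵀ.
Solving (det = 116.0000): k = 0.34600, ln C = 0.31921, so C = exp(0.31921) = 1.37604.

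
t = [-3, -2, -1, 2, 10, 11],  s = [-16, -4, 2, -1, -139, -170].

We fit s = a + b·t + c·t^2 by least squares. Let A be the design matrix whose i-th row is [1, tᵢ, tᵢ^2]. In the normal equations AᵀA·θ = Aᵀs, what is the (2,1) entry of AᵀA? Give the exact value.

17

Row 2 ↔ basis t, column 1 ↔ basis 1, so (AᵀA)_{2,1} = Σᵢ t = (-3)·(1) + (-2)·(1) + (-1)·(1) + (2)·(1) + (10)·(1) + (11)·(1) = 17.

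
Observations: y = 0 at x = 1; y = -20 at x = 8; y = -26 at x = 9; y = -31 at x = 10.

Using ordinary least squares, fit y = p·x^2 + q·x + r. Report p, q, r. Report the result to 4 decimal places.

p = -0.2851, q = -0.3347, r = 0.6281

Entries of AᵀA: Σx^2·x^2 = 20658, Σx^2·x = 2242, Σx^2 = 246, Σx·x = 246, Σx = 28, Σ1 = 4.
Moment sums: Σx^2·y = -6486, Σx·y = -704, Σy = -77.
So AᵀA·[p, q, r]ᵀ = Aᵀy: [[20658, 2242, 246]; [2242, 246, 28]; [246, 28, 4]]·[p, q, r]ᵀ = [-6486, -704, -77]ᵀ.
Solving the 3×3 system (Gaussian elimination) gives p = -69/242, q = -81/242, r = 76/121.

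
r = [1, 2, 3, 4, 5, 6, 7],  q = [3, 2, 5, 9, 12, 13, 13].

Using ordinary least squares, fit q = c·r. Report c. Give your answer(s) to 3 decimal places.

c = 2.050

Sums needed: Σr·r = 140.
For Xᵀq: Σr·q = 287.
XᵀX·[c]ᵀ = Xᵀq becomes [[140]]·[c]ᵀ = [287]ᵀ.
Hence c = 287 / 140 ≈ 2.05.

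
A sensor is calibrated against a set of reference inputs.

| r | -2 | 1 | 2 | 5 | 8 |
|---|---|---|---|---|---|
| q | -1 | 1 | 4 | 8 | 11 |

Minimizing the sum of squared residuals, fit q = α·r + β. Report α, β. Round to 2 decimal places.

α = 1.27, β = 1.05

Forming XᵀX = [[98, 14]; [14, 5]] and Xᵀq = [139, 23]ᵀ gives XᵀX·[α, β]ᵀ = Xᵀq.
Δ = 98·5 − 14² = 294.
α = (139·5 − 14·23)/294 = 373/294; β = (98·23 − 14·139)/294 = 22/21.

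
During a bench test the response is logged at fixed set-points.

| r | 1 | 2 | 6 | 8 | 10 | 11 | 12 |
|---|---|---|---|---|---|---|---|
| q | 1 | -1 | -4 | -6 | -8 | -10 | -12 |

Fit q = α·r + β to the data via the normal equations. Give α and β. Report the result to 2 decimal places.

Forming XᵀX = [[470, 50]; [50, 7]] and Xᵀq = [-407, -40]ᵀ gives XᵀX·[α, β]ᵀ = Xᵀq.
Determinant 470·7 − 50² = 790.
α = ((-407)·7 − 50·(-40))/790 = -849/790; β = (470·(-40) − 50·(-407))/790 = 155/79.

α = -1.07, β = 1.96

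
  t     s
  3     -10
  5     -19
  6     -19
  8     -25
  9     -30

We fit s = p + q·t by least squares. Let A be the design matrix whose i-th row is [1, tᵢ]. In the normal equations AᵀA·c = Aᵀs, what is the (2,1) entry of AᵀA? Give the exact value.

31

Row 2 ↔ basis t, column 1 ↔ basis 1, so (AᵀA)_{2,1} = Σᵢ t = (3)·(1) + (5)·(1) + (6)·(1) + (8)·(1) + (9)·(1) = 31.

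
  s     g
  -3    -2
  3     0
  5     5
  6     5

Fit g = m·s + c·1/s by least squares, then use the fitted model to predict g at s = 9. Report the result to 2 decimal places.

From the data, Σs·s = 79, Σs·1/s = 4, Σ1/s·1/s = 29/100.
Right-hand side: Σs·g = 61, Σ1/s·g = 5/2.
XᵀX·[m, c]ᵀ = Xᵀg becomes [[79, 4]; [4, 29/100]]·[m, c]ᵀ = [61, 5/2]ᵀ.
Determinant 79·(29/100) − 4² = 691/100.
m = (61·(29/100) − 4·(5/2))/(691/100) = 769/691; c = (79·(5/2) − 4·61)/(691/100) = -4650/691.
At s = 9: ĝ = (769/691)·(9) + (-4650/691)·(1/9) = 19213/2073.

ĝ = 9.27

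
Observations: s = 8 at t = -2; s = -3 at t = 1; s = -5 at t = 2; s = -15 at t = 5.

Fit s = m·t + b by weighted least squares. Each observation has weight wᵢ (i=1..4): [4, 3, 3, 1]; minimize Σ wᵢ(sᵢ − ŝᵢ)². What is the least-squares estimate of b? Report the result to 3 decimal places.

Sums needed: Σwᵢ·t·t = 56, Σwᵢ·t = 6, Σwᵢ·1 = 11.
Moment sums: Σwᵢ·t·s = -178, Σwᵢ·s = -7.
So MᵀWM·[m, b]ᵀ = MᵀWs: [[56, 6]; [6, 11]]·[m, b]ᵀ = [-178, -7]ᵀ.
det = 56·11 − 6² = 580.
m = ((-178)·11 − 6·(-7))/580 = -479/145; b = (56·(-7) − 6·(-178))/580 = 169/145.

b = 1.166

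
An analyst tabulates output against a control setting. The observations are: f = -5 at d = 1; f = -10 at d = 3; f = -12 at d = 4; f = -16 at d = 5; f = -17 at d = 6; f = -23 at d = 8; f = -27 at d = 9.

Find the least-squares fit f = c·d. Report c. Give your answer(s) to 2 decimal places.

c = -2.98

With design matrix M, MᵀM = [[232]] and Mᵀf = [-692]ᵀ.
c = (-692)/232 = -2.98276.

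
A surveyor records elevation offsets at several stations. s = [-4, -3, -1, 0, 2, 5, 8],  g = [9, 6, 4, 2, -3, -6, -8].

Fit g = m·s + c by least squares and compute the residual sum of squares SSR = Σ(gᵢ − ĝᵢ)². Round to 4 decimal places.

The normal system AᵀA·[m, c]ᵀ = Aᵀg is [[119, 7]; [7, 7]]·[m, c]ᵀ = [-158, 4]ᵀ.
det = 119·7 − 7² = 784.
m = ((-158)·7 − 7·4)/784 = -81/56; c = (119·4 − 7·(-158))/784 = 113/56.
Residuals: 67/56, -5/14, 15/28, -1/56, -17/8, -11/14, 87/56; SSR = 263/28.

SSR = 9.3929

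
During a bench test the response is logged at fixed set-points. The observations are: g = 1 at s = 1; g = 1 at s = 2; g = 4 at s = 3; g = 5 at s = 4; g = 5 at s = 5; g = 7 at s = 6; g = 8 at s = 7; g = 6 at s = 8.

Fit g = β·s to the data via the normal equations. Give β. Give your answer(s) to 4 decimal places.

β = 1.0098

Normal-equation sums: Σs·s = 204.
For Aᵀg: Σs·g = 206.
Normal equations: [[204]]·[β]ᵀ = [206]ᵀ.
β = 206/204 = 1.0098.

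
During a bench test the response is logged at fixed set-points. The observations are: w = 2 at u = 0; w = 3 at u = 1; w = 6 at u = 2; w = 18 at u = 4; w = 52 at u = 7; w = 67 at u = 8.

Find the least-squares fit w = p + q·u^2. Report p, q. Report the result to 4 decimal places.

Forming MᵀM = [[6, 134]; [134, 6770]] and Mᵀw = [148, 7151]ᵀ gives MᵀM·[p, q]ᵀ = Mᵀw.
Determinant 6·6770 − 134² = 22664.
p = (148·6770 − 134·7151)/22664 = 21863/11332; q = (6·7151 − 134·148)/22664 = 11537/11332.

p = 1.9293, q = 1.0181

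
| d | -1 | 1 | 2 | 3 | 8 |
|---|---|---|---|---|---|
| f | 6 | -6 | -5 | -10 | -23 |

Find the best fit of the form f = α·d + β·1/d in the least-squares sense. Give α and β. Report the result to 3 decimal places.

α = -2.810, β = -2.801

From the data, Σd·d = 79, Σd·1/d = 5, Σ1/d·1/d = 1369/576.
Moment sums: Σd·f = -236, Σ1/d·f = -497/24.
AᵀA·[α, β]ᵀ = Aᵀf becomes [[79, 5]; [5, 1369/576]]·[α, β]ᵀ = [-236, -497/24]ᵀ.
Eliminating β: (1369/576)·(row 1) − 5·(row 2) gives (93751/576)·α = (1369/576)·(-236) − 5·(-497/24) = -65861/144, so α = -263444/93751.
Then β = ((-497/24) − 5·(-263444/93751))/(1369/576) = -262632/93751.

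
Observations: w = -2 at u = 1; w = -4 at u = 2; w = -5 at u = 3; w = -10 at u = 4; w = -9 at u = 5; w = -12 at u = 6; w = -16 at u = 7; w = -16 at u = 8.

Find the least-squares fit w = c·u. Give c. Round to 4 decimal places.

c = -2.0686

From the data, Σu·u = 204.
For Xᵀw: Σu·w = -422.
So XᵀX·[c]ᵀ = Xᵀw: [[204]]·[c]ᵀ = [-422]ᵀ.
c = (-422)/204 = -2.06863.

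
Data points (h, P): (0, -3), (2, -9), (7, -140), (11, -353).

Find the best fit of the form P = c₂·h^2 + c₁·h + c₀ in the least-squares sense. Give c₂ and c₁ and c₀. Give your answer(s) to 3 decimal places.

Forming AᵀA = [[17058, 1682, 174]; [1682, 174, 20]; [174, 20, 4]] and AᵀP = [-49609, -4881, -505]ᵀ gives AᵀA·[c₂, c₁, c₀]ᵀ = AᵀP.
Row-reducing yields c₂ = -132399/42842, c₁ = 44407/21421, c₀ = -46758/21421.

c₂ = -3.090, c₁ = 2.073, c₀ = -2.183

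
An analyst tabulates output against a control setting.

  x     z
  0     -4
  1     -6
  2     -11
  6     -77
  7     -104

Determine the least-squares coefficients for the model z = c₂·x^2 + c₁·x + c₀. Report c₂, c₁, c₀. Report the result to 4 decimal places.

The normal equations are: 3714·c₂ + 568·c₁ + 90·c₀ = -7918;  568·c₂ + 90·c₁ + 16·c₀ = -1218;  90·c₂ + 16·c₁ + 5·c₀ = -202.
(Σx^2·x^2 = 3714, Σx^2·x = 568, Σx^2 = 90, Σx·x = 90, Σx = 16, Σ1 = 5, Σx^2·z = -7918, Σx·z = -1218, Σz = -202.)
Solving the 3×3 system (Gaussian elimination) gives c₂ = -7617/3559, c₁ = 2537/3559, c₀ = -14796/3559.

c₂ = -2.1402, c₁ = 0.7128, c₀ = -4.1573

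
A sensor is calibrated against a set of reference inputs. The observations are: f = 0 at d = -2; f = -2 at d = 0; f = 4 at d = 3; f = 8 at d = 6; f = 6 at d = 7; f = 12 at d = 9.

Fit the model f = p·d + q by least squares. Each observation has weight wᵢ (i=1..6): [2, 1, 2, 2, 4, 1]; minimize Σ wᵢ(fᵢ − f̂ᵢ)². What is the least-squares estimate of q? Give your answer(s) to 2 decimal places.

Normal-equation sums: Σwᵢ·d·d = 375, Σwᵢ·d = 51, Σwᵢ·1 = 12.
And Σwᵢ·d·f = 396, Σwᵢ·f = 58.
So XᵀWX·[p, q]ᵀ = XᵀWf: [[375, 51]; [51, 12]]·[p, q]ᵀ = [396, 58]ᵀ.
Determinant 375·12 − 51² = 1899.
p = (396·12 − 51·58)/1899 = 598/633; q = (375·58 − 51·396)/1899 = 518/633.

q = 0.82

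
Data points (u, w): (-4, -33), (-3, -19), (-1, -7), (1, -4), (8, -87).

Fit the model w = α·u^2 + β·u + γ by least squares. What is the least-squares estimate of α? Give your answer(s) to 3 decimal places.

Compute the Gram sums: Σu^2·u^2 = 4435, Σu^2·u = 421, Σu^2 = 91, Σu·u = 91, Σu = 1, Σ1 = 5.
For Mᵀw: Σu^2·w = -6278, Σu·w = -504, Σw = -150.
Normal equations: [[4435, 421, 91]; [421, 91, 1]; [91, 1, 5]]·[α, β, γ]ᵀ = [-6278, -504, -150]ᵀ.
Inverting the 3×3 Gram matrix, [α, β, γ]ᵀ = [-164039/112584, 139979/112584, -70001/18764]ᵀ.

α = -1.457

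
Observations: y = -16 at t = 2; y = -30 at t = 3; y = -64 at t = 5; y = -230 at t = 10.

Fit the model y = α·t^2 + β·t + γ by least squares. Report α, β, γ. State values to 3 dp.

Sums needed: Σt^2·t^2 = 10722, Σt^2·t = 1160, Σt^2 = 138, Σt·t = 138, Σt = 20, Σ1 = 4.
Right-hand side: Σt^2·y = -24934, Σt·y = -2742, Σy = -340.
MᵀM·[α, β, γ]ᵀ = Mᵀy becomes [[10722, 1160, 138]; [1160, 138, 20]; [138, 20, 4]]·[α, β, γ]ᵀ = [-24934, -2742, -340]ᵀ.
Row-reducing yields α = -6006/2809, β = -2741/2809, γ = -17853/2809.

α = -2.138, β = -0.976, γ = -6.356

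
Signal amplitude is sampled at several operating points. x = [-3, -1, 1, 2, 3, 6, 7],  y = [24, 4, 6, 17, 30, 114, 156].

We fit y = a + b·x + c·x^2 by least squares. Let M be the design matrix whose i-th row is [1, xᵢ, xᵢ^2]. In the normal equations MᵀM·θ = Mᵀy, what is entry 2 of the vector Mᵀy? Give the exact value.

Entry 2 ↔ basis x, so (Mᵀy)_{2} = Σᵢ (x)·yᵢ = (-3)·(24) + (-1)·(4) + (1)·(6) + (2)·(17) + (3)·(30) + (6)·(114) + (7)·(156) = 1830.

1830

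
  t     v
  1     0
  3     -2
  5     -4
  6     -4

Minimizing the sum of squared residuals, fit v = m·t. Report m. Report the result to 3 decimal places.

From the data, Σt·t = 71.
Moment sums: Σt·v = -50.
Hence m = -50 / 71 ≈ -0.704225.

m = -0.704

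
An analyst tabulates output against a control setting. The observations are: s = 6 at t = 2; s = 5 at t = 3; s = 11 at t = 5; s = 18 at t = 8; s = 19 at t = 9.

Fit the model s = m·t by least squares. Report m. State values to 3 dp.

m = 2.169

Forming AᵀA = [[183]] and Aᵀs = [397]ᵀ gives AᵀA·[m]ᵀ = Aᵀs.
Hence m = 397 / 183 ≈ 2.1694.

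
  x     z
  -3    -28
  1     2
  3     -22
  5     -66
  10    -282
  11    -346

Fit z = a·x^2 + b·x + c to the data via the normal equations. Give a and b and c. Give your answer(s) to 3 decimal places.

With design matrix M, MᵀM = [[25429, 2457, 265]; [2457, 265, 27]; [265, 27, 6]] and Mᵀz = [-72164, -6936, -742]ᵀ.
Inverting the 3×3 Gram matrix, [a, b, c]ᵀ = [-165659/55583, 66507/55583, 143560/55583]ᵀ.

a = -2.980, b = 1.197, c = 2.583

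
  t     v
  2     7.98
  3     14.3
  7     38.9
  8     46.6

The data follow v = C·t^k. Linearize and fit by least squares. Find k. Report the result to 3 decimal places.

k = 1.251

Let Y = ln v. Fitting Y = k·ln t + ln C by least squares:
AᵀA = [[9.7980, 5.8171]; [5.8171, 4]], rhs = [19.4746, 12.2398]ᵀ  (here Σln t = 5.8171, Σ(ln t)² = 9.7980, Σln v = 12.2398, Σln t·ln v = 19.4746).
Δ = 9.7980·4 − (5.8171)² = 5.3534; k = (19.4746·4 − 5.8171·12.2398)/5.3534 = 1.25117, ln C = (9.7980·12.2398 − 5.8171·19.4746)/5.3534 = 1.24039.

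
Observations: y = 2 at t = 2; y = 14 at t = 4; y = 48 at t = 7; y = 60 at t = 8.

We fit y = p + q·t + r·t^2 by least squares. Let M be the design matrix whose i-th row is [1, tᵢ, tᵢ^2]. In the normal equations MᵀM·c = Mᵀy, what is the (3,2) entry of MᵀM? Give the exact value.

927

Row 3 ↔ basis t^2, column 2 ↔ basis t, so (MᵀM)_{3,2} = Σᵢ (t^2)·(t) = (4)·(2) + (16)·(4) + (49)·(7) + (64)·(8) = 927.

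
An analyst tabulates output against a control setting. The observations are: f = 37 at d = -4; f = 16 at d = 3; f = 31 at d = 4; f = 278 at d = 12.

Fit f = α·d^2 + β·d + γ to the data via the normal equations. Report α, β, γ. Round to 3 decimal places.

Forming MᵀM = [[21329, 1755, 185]; [1755, 185, 15]; [185, 15, 4]] and Mᵀf = [41264, 3360, 362]ᵀ gives MᵀM·[α, β, γ]ᵀ = Mᵀf.
Row-reducing yields α = 103199/51824, β = -44601/51824, γ = 267/164.

α = 1.991, β = -0.861, γ = 1.628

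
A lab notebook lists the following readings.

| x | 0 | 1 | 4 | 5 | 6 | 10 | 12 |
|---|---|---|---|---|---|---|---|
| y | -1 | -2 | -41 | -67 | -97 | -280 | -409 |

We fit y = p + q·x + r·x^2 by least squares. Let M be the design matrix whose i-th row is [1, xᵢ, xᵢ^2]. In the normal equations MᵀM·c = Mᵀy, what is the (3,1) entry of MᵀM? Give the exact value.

Row 3 ↔ basis x^2, column 1 ↔ basis 1, so (MᵀM)_{3,1} = Σᵢ x^2 = (0)·(1) + (1)·(1) + (16)·(1) + (25)·(1) + (36)·(1) + (100)·(1) + (144)·(1) = 322.

322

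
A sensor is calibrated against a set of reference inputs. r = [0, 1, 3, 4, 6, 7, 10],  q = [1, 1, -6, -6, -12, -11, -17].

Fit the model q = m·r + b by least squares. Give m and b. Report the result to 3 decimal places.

m = -1.880, b = 1.182

The normal equations are: 211·m + 31·b = -360;  31·m + 7·b = -50.
Determinant 211·7 − 31² = 516.
m = ((-360)·7 − 31·(-50))/516 = -485/258; b = (211·(-50) − 31·(-360))/516 = 305/258.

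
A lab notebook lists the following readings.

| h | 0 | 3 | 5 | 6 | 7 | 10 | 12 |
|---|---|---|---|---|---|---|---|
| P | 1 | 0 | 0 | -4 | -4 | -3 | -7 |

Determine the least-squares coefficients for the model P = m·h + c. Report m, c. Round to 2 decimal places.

Compute the Gram sums: Σh·h = 363, Σh = 43, Σ1 = 7.
And Σh·P = -166, ΣP = -17.
Determinant 363·7 − 43² = 692.
m = ((-166)·7 − 43·(-17))/692 = -431/692; c = (363·(-17) − 43·(-166))/692 = 967/692.

m = -0.62, c = 1.40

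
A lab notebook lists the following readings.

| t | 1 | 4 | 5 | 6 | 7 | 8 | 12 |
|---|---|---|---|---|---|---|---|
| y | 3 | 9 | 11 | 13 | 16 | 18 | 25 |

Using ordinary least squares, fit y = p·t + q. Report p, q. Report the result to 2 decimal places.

From the data, Σt·t = 335, Σt = 43, Σ1 = 7.
Right-hand side: Σt·y = 728, Σy = 95.
Normal equations: [[335, 43]; [43, 7]]·[p, q]ᵀ = [728, 95]ᵀ.
det = 335·7 − 43² = 496.
p = (728·7 − 43·95)/496 = 1011/496; q = (335·95 − 43·728)/496 = 521/496.

p = 2.04, q = 1.05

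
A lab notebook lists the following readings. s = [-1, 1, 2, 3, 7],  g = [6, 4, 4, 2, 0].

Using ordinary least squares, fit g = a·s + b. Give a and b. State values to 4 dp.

a = -0.7500, b = 5.0000

With design matrix X, XᵀX = [[64, 12]; [12, 5]] and Xᵀg = [12, 16]ᵀ.
Δ = 64·5 − 12² = 176.
a = (12·5 − 12·16)/176 = -3/4; b = (64·16 − 12·12)/176 = 5.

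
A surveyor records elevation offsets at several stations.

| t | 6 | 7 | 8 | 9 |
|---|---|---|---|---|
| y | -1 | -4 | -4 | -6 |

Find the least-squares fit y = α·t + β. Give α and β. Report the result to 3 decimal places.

α = -1.500, β = 7.500

Compute the Gram sums: Σt·t = 230, Σt = 30, Σ1 = 4.
For Aᵀy: Σt·y = -120, Σy = -15.
Eliminating β: 4·(row 1) − 30·(row 2) gives 20·α = 4·(-120) − 30·(-15) = -30, so α = -3/2.
Then β = ((-15) − 30·(-3/2))/4 = 15/2.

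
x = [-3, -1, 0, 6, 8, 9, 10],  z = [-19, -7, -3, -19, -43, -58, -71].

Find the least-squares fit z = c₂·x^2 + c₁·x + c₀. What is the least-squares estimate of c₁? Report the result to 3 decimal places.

From the data, Σx^2·x^2 = 22035, Σx^2·x = 2429, Σx^2 = 291, Σx·x = 291, Σx = 29, Σ1 = 7.
Right-hand side: Σx^2·z = -15412, Σx·z = -1626, Σz = -220.
Inverting the 3×3 Gram matrix, [c₂, c₁, c₀]ᵀ = [-171861/176008, 494503/176008, -108957/44002]ᵀ.

c₁ = 2.810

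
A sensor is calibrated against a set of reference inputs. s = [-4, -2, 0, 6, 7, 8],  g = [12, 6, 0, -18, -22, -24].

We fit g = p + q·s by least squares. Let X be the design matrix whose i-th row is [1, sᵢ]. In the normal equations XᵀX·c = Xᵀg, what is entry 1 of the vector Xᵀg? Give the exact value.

-46

Entry 1 ↔ basis 1, so (Xᵀg)_{1} = Σᵢ gᵢ = (1)·(12) + (1)·(6) + (1)·(0) + (1)·(-18) + (1)·(-22) + (1)·(-24) = -46.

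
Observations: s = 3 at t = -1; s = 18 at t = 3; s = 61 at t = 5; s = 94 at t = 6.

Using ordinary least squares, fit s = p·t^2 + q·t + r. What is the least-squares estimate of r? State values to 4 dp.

Normal-equation sums: Σt^2·t^2 = 2003, Σt^2·t = 367, Σt^2 = 71, Σt·t = 71, Σt = 13, Σ1 = 4.
And Σt^2·s = 5074, Σt·s = 920, Σs = 176.
XᵀX·[p, q, r]ᵀ = Xᵀs becomes [[2003, 367, 71]; [367, 71, 13]; [71, 13, 4]]·[p, q, r]ᵀ = [5074, 920, 176]ᵀ.
Inverting the 3×3 Gram matrix, [p, q, r]ᵀ = [1153/372, -4807/1860, -811/310]ᵀ.

r = -2.6161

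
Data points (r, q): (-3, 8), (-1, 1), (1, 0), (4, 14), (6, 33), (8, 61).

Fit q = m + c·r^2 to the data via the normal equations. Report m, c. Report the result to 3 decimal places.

The normal system XᵀX·[m, c]ᵀ = Xᵀq is [[6, 127]; [127, 5731]]·[m, c]ᵀ = [117, 5389]ᵀ.
Eliminating c: 5731·(row 1) − 127·(row 2) gives 18257·m = 5731·117 − 127·5389 = -13876, so m = -13876/18257.
Then c = (5389 − 127·(-13876/18257))/5731 = 17475/18257.

m = -0.760, c = 0.957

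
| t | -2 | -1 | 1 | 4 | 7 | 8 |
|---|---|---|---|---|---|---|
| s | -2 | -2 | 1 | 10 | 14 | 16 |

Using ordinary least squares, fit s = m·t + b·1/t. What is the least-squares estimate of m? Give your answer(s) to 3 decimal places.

Sums needed: Σt·t = 135, Σt·1/t = 6, Σ1/t·1/t = 7365/3136.
Moment sums: Σt·s = 273, Σ1/t·s = 21/2.
MᵀM·[m, b]ᵀ = Mᵀs becomes [[135, 6]; [6, 7365/3136]]·[m, b]ᵀ = [273, 21/2]ᵀ.
Eliminating b: (7365/3136)·(row 1) − 6·(row 2) gives (881379/3136)·m = (7365/3136)·273 − 6·(21/2) = 259011/448, so m = 201453/97931.
Then b = ((21/2) − 6·(201453/97931))/(7365/3136) = -76832/97931.

m = 2.057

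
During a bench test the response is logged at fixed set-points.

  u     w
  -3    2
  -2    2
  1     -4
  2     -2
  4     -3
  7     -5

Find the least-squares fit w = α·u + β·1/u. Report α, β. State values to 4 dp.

α = -0.5863, β = -2.7233

Normal-equation sums: Σu·u = 83, Σu·1/u = 6, Σ1/u·1/u = 11953/7056.
Right-hand side: Σu·w = -65, Σ1/u·w = -683/84.
Eliminating β: (11953/7056)·(row 1) − 6·(row 2) gives (738083/7056)·α = (11953/7056)·(-65) − 6·(-683/84) = -432713/7056, so α = -432713/738083.
Then β = ((-683/84) − 6·(-432713/738083))/(11953/7056) = -2010036/738083.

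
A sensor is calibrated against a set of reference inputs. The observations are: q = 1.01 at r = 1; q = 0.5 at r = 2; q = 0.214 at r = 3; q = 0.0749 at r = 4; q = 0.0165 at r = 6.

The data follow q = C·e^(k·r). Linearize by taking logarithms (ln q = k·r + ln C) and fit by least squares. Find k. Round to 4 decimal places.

Linearized form: ln q = k·r + ln C. From the 5 transformed points,
AᵀA = [[66.0000, 16.0000]; [16.0000, 5]], rhs = [-40.9945, -8.9210]ᵀ  (here Σr = 16.0000, Σ(r)² = 66.0000, Σln q = -8.9210, Σr·ln q = -40.9945).
Solving (det = 74.0000): k = -0.84104, ln C = 0.90712.

k = -0.8410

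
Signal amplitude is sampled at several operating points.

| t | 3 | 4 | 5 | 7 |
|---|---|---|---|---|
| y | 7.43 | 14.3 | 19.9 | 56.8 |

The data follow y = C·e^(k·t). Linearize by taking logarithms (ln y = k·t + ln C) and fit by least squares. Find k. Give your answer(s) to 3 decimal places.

Linearized form: ln y = k·t + ln C. From the 4 transformed points,
Σt = 19.0000, Σ(t)² = 99.0000, Σln y = 11.6960, Σt·ln y = 59.8880.
Equations: 99.0000·k + 19.0000·ln C = 59.8880;  19.0000·k + 4·ln C = 11.6960.
Slope k = (n·Σt·ln y − Σt·Σln y)/(n·Σ(t)² − (Σt)²) = (4·59.8880 − 19.0000·11.6960)/35.0000 = 0.49506; ln C = (Σln y − k·Σt)/n = 0.57248.

k = 0.495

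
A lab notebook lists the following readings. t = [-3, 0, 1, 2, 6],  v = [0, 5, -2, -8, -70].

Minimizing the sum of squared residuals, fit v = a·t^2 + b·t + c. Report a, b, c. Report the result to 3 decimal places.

Entries of AᵀA: Σt^2·t^2 = 1394, Σt^2·t = 198, Σt^2 = 50, Σt·t = 50, Σt = 6, Σ1 = 5.
Moment sums: Σt^2·v = -2554, Σt·v = -438, Σv = -75.
Normal equations: [[1394, 198, 50]; [198, 50, 6]; [50, 6, 5]]·[a, b, c]ᵀ = [-2554, -438, -75]ᵀ.
Solving the 3×3 system (Gaussian elimination) gives a = -1303/858, b = -925/286, c = 1745/429.

a = -1.519, b = -3.234, c = 4.068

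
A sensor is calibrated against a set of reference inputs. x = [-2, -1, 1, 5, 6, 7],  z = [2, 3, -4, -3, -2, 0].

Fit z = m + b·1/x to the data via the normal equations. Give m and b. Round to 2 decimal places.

Forming MᵀM = [[6, 1/105]; [1/105, 51557/22050]] and Mᵀz = [-4, -134/15]ᵀ gives MᵀM·[m, b]ᵀ = Mᵀz.
Eliminating b: (51557/22050)·(row 1) − (1/105)·(row 2) gives (30934/2205)·m = (51557/22050)·(-4) − (1/105)·(-134/15) = -102176/11025, so m = -51088/77335.
Then b = ((-134/15) − (1/105)·(-51088/77335))/(51557/22050) = -59052/15467.

m = -0.66, b = -3.82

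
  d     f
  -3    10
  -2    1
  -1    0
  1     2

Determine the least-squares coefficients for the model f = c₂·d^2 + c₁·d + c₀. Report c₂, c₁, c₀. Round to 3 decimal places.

c₂ = 1.727, c₁ = 1.636, c₀ = -1.182

With design matrix A, AᵀA = [[99, -35, 15]; [-35, 15, -5]; [15, -5, 4]] and Aᵀf = [96, -30, 13]ᵀ.
Row-reducing yields c₂ = 19/11, c₁ = 18/11, c₀ = -13/11.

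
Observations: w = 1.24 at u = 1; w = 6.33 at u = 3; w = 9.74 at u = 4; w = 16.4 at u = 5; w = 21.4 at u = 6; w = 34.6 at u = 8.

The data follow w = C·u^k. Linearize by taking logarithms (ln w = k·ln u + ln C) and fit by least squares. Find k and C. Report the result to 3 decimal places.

Linearized form: ln w = k·ln u + ln C. From the 6 transformed points,
Over the data: Σln u = 7.9655, Σ(ln u)² = 13.2535, Σln w = 13.7412, Σln u·ln w = 22.5430.
Normal system: [[13.2535, 7.9655]; [7.9655, 6]]·[k, ln C]ᵀ = [22.5430, 13.7412]ᵀ.
Δ = 13.2535·6 − (7.9655)² = 16.0713; k = (22.5430·6 − 7.9655·13.7412)/16.0713 = 1.60546, ln C = (13.2535·13.7412 − 7.9655·22.5430)/16.0713 = 0.15880, so C = exp(0.15880) = 1.17211.

k = 1.605, C = 1.172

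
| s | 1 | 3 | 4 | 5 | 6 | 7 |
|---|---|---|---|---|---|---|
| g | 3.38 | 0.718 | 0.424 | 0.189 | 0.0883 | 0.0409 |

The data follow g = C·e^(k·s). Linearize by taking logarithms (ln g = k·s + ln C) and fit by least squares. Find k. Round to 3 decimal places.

Let Y = ln g. Fitting Y = k·s + ln C by least squares:
Σs = 26.0000, Σ(s)² = 136.0000, Σln g = -7.2611, Σs·ln g = -48.4766.
Equations: 136.0000·k + 26.0000·ln C = -48.4766;  26.0000·k + 6·ln C = -7.2611.
Solving (det = 140.0000): k = -0.72908, ln C = 1.94917.

k = -0.729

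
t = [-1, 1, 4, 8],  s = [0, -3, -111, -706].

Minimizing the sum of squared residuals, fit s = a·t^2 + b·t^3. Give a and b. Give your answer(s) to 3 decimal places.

Forming MᵀM = [[4354, 33792]; [33792, 266242]] and Mᵀs = [-46963, -368579]ᵀ gives MᵀM·[a, b]ᵀ = Mᵀs.
Δ = 4354·266242 − 33792² = 17318404.
a = ((-46963)·266242 − 33792·(-368579))/17318404 = -24250739/8659202; b = (4354·(-368579) − 33792·(-46963))/17318404 = -8909635/8659202.

a = -2.801, b = -1.029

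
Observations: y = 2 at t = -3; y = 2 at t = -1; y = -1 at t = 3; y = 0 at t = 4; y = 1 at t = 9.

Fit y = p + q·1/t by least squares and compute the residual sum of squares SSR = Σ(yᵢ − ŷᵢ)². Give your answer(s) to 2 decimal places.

SSR = 2.15

Normal-equation sums: Σ1 = 5, Σ1/t = -23/36, Σ1/t·1/t = 1681/1296.
Moment sums: Σy = 4, Σ1/t·y = -26/9.
Normal equations: [[5, -23/36]; [-23/36, 1681/1296]]·[p, q]ᵀ = [4, -26/9]ᵀ.
Determinant 5·(1681/1296) − (-23/36)² = 1969/324.
p = (4·(1681/1296) − (-23/36)·(-26/9))/(1969/324) = 1083/1969; q = (5·(-26/9) − (-23/36)·4)/(1969/324) = -3852/1969.
Residuals: 1571/1969, -997/1969, -1768/1969, -120/1969, 1314/1969; SSR = 4230/1969.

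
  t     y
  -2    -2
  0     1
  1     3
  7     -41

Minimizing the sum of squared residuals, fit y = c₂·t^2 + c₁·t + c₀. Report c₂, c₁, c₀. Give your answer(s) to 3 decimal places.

The normal equations are: 2418·c₂ + 336·c₁ + 54·c₀ = -2014;  336·c₂ + 54·c₁ + 6·c₀ = -280;  54·c₂ + 6·c₁ + 4·c₀ = -39.
Solving the 3×3 system (Gaussian elimination) gives c₂ = -697/732, c₁ = 1733/3660, c₀ = 2921/1220.

c₂ = -0.952, c₁ = 0.473, c₀ = 2.394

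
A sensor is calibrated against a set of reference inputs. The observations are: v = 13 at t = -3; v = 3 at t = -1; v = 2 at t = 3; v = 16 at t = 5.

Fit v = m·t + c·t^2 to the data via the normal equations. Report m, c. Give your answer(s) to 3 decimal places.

m = -1.660, c = 0.944

The normal equations are: 44·m + 124·c = 44;  124·m + 788·c = 538.
det = 44·788 − 124² = 19296.
m = (44·788 − 124·538)/19296 = -445/268; c = (44·538 − 124·44)/19296 = 253/268.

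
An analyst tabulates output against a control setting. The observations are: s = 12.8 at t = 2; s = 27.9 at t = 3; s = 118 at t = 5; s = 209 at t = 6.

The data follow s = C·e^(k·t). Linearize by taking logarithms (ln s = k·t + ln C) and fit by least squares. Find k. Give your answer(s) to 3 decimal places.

Linearized form: ln s = k·t + ln C. From the 4 transformed points,
Σt = 16.0000, Σ(t)² = 74.0000, Σln s = 15.9911, Σt·ln s = 70.9922.
Equations: 74.0000·k + 16.0000·ln C = 70.9922;  16.0000·k + 4·ln C = 15.9911.
Solving (det = 40.0000): k = 0.70278, ln C = 1.18664.

k = 0.703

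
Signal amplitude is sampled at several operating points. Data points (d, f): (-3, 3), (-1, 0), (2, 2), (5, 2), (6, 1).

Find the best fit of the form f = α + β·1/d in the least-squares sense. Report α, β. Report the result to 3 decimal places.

α = 1.688, β = 0.948

Sums needed: Σ1 = 5, Σ1/d = -7/15, Σ1/d·1/d = 643/450.
Right-hand side: Σf = 8, Σ1/d·f = 17/30.
Determinant 5·(643/450) − (-7/15)² = 1039/150.
α = (8·(643/450) − (-7/15)·(17/30))/(1039/150) = 5263/3117; β = (5·(17/30) − (-7/15)·8)/(1039/150) = 985/1039.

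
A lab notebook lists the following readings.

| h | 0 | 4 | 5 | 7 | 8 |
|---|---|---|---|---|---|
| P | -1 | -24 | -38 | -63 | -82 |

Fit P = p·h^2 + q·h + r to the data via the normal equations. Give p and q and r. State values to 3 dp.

Forming MᵀM = [[7378, 1044, 154]; [1044, 154, 24]; [154, 24, 5]] and MᵀP = [-9669, -1383, -208]ᵀ gives MᵀM·[p, q, r]ᵀ = MᵀP.
Row-reducing yields p = -263/262, q = -531/262, r = -125/131.

p = -1.004, q = -2.027, r = -0.954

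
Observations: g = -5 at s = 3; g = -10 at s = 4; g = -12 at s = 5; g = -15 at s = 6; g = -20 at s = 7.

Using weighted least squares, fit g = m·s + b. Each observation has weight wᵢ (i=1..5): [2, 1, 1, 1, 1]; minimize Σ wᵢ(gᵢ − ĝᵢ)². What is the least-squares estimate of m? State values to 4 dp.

m = -3.5500

Setting ∂/∂m … = 0 gives: 144·m + 28·b = -360;  28·m + 6·b = -67.
Δ = 144·6 − 28² = 80.
m = ((-360)·6 − 28·(-67))/80 = -71/20; b = (144·(-67) − 28·(-360))/80 = 27/5.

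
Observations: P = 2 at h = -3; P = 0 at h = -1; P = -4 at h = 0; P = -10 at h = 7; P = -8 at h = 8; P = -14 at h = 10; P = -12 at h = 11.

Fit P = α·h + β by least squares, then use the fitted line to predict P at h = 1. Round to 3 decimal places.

The normal equations are: 344·α + 32·β = -412;  32·α + 7·β = -46.
Determinant 344·7 − 32² = 1384.
α = ((-412)·7 − 32·(-46))/1384 = -353/346; β = (344·(-46) − 32·(-412))/1384 = -330/173.
At h = 1: P̂ = (-353/346)·(1) + (-330/173)·(1) = -1013/346.

P̂ = -2.928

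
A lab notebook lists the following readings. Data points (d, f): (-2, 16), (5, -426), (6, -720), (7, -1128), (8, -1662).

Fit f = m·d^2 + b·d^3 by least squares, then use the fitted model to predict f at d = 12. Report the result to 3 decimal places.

Compute the Gram sums: Σd^2·d^2 = 8434, Σd^2·d^3 = 60444, Σd^3·d^3 = 442138.
And Σd^2·f = -198146, Σd^3·f = -1446746.
XᵀX·[m, b]ᵀ = Xᵀf becomes [[8434, 60444]; [60444, 442138]]·[m, b]ᵀ = [-198146, -1446746]ᵀ.
Determinant 8434·442138 − 60444² = 75514756.
m = ((-198146)·442138 − 60444·(-1446746))/75514756 = -40190231/18878689; b = (8434·(-1446746) − 60444·(-198146))/75514756 = -56279735/18878689.
At d = 12: f̂ = (-40190231/18878689)·(144) + (-56279735/18878689)·(1728) = -103038775344/18878689.

f̂ = -5457.941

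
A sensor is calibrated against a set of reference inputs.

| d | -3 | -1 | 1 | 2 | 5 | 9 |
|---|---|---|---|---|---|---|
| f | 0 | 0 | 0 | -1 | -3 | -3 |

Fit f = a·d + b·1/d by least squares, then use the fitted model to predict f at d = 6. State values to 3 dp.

f̂ = -2.228

Entries of MᵀM: Σd·d = 121, Σd·1/d = 6, Σ1/d·1/d = 19549/8100.
Right-hand side: Σd·f = -44, Σ1/d·f = -43/30.
Eliminating b: (19549/8100)·(row 1) − 6·(row 2) gives (2073829/8100)·a = (19549/8100)·(-44) − 6·(-43/30) = -197624/2025, so a = -790496/2073829.
Then b = ((-43/30) − 6·(-790496/2073829))/(19549/8100) = 733590/2073829.
At d = 6: f̂ = (-790496/2073829)·(6) + (733590/2073829)·(1/6) = -4620711/2073829.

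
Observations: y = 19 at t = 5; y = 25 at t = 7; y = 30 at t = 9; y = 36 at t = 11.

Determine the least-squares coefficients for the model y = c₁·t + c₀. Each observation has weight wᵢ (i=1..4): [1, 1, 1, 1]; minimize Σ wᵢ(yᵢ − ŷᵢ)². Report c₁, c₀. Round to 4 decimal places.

The normal system XᵀWX·[c₁, c₀]ᵀ = XᵀWy is [[276, 32]; [32, 4]]·[c₁, c₀]ᵀ = [936, 110]ᵀ.
Eliminating c₀: 4·(row 1) − 32·(row 2) gives 80·c₁ = 4·936 − 32·110 = 224, so c₁ = 14/5.
Then c₀ = (110 − 32·(14/5))/4 = 51/10.

c₁ = 2.8000, c₀ = 5.1000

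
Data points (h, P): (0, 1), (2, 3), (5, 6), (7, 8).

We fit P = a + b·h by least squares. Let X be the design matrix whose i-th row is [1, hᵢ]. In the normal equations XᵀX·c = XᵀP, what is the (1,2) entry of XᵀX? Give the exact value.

Row 1 ↔ basis 1, column 2 ↔ basis h, so (XᵀX)_{1,2} = Σᵢ h = (1)·(0) + (1)·(2) + (1)·(5) + (1)·(7) = 14.

14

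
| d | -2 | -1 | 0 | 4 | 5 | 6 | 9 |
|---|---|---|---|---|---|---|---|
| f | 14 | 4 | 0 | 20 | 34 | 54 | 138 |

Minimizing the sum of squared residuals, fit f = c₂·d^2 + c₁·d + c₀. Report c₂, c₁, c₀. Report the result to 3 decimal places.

Entries of XᵀX: Σd^2·d^2 = 8755, Σd^2·d = 1125, Σd^2 = 163, Σd·d = 163, Σd = 21, Σ1 = 7.
Right-hand side: Σd^2·f = 14352, Σd·f = 1784, Σf = 264.
Row-reducing yields c₂ = 13821/6668, c₁ = -21755/6668, c₀ = -1272/1667.

c₂ = 2.073, c₁ = -3.263, c₀ = -0.763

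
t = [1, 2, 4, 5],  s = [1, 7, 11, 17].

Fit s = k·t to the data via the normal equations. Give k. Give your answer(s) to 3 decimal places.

The normal equations are: 46·k = 144.
(Σt·t = 46, Σt·s = 144.)
Hence k = 144 / 46 ≈ 3.13043.

k = 3.130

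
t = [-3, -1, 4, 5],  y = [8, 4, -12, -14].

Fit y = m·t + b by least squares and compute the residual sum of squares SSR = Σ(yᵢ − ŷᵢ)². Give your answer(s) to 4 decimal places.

SSR = 2.0112

Sums needed: Σt·t = 51, Σt = 5, Σ1 = 4.
Right-hand side: Σt·y = -146, Σy = -14.
Normal equations: [[51, 5]; [5, 4]]·[m, b]ᵀ = [-146, -14]ᵀ.
Eliminating b: 4·(row 1) − 5·(row 2) gives 179·m = 4·(-146) − 5·(-14) = -514, so m = -514/179.
Then b = ((-14) − 5·(-514/179))/4 = 16/179.
Residuals: -126/179, 186/179, -108/179, 48/179; SSR = 360/179.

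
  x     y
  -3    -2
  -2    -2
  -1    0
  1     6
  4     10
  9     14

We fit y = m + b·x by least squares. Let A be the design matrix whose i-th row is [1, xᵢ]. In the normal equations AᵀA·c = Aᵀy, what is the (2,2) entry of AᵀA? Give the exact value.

112

Row 2 ↔ basis x, column 2 ↔ basis x, so (AᵀA)_{2,2} = Σᵢ (x)·(x) = (-3)·(-3) + (-2)·(-2) + (-1)·(-1) + (1)·(1) + (4)·(4) + (9)·(9) = 112.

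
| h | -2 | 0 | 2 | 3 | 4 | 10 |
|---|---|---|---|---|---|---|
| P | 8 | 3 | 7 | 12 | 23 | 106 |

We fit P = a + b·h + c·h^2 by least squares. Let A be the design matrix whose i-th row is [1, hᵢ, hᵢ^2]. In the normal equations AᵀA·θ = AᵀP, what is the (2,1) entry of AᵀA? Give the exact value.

17

Row 2 ↔ basis h, column 1 ↔ basis 1, so (AᵀA)_{2,1} = Σᵢ h = (-2)·(1) + (0)·(1) + (2)·(1) + (3)·(1) + (4)·(1) + (10)·(1) = 17.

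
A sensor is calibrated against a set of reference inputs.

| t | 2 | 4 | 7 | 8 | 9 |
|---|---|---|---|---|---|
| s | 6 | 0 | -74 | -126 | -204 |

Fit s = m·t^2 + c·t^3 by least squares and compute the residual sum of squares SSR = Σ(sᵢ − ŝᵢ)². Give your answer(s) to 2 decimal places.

Sums needed: Σt^2·t^2 = 13330, Σt^2·t^3 = 109680, Σt^3·t^3 = 915394.
And Σt^2·s = -28190, Σt^3·s = -238562.
XᵀX·[m, c]ᵀ = Xᵀs becomes [[13330, 109680]; [109680, 915394]]·[m, c]ᵀ = [-28190, -238562]ᵀ.
Δ = 13330·915394 − 109680² = 172499620.
m = ((-28190)·915394 − 109680·(-238562))/172499620 = 18026165/8624981; c = (13330·(-238562) − 109680·(-28190))/172499620 = -4407613/8624981.
Residuals: 14906130/8624981, -6331408/8624981, -9719420/8624981, 16275690/8624981, -6465612/8624981; SSR = 76921768/8624981.

SSR = 8.92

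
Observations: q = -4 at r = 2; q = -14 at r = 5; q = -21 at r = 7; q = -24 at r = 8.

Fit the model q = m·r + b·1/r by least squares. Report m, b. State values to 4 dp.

Setting ∂/∂m … = 0 gives: 142·m + 4·b = -417;  4·m + (25561/78400)·b = -54/5.
(Σr·r = 142, Σr·1/r = 4, Σ1/r·1/r = 25561/78400, Σr·q = -417, Σ1/r·q = -54/5.)
Eliminating b: (25561/78400)·(row 1) − 4·(row 2) gives (1187631/39200)·m = (25561/78400)·(-417) − 4·(-54/5) = -7272057/78400, so m = -2424019/791754.
Then b = ((-54/5) − 4·(-2424019/791754))/(25561/78400) = 1756160/395877.

m = -3.0616, b = 4.4361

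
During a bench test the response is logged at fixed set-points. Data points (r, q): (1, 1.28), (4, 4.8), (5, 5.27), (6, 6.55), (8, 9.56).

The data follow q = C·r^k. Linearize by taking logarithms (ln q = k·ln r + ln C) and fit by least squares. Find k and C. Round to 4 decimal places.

Taking logs, ln q = k·ln r + ln C, so regress ln q on ln r.
Sums: Σln r = 6.8669, Σ(ln r)² = 12.0466, Σln q = 7.6146, Σln r·ln q = 12.9116.
Normal system: [[12.0466, 6.8669]; [6.8669, 5]]·[k, ln C]ᵀ = [12.9116, 7.6146]ᵀ.
Δ = 12.0466·5 − (6.8669)² = 13.0781; k = (12.9116·5 − 6.8669·7.6146)/13.0781 = 0.93814, ln C = (12.0466·7.6146 − 6.8669·12.9116)/13.0781 = 0.23448, so C = exp(0.23448) = 1.26425.

k = 0.9381, C = 1.2642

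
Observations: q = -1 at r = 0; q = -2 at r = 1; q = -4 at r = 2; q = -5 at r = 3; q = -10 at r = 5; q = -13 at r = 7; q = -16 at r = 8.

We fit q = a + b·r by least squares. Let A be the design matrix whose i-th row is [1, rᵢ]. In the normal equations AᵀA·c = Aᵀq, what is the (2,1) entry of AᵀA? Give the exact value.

26

Row 2 ↔ basis r, column 1 ↔ basis 1, so (AᵀA)_{2,1} = Σᵢ r = (0)·(1) + (1)·(1) + (2)·(1) + (3)·(1) + (5)·(1) + (7)·(1) + (8)·(1) = 26.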